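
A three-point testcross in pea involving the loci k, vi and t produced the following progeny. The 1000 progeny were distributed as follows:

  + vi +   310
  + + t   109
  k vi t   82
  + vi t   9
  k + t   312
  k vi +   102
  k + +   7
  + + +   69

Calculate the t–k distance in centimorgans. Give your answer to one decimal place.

The two most frequent reciprocal classes, k + t and + vi +, are the parental types, so the F1 was k + t / + vi +.
The two rarest classes, k + + and + vi t, are the double crossovers. Comparing them with the parentals, only the t allele has switched, so t is the middle locus and the order is k – t – vi.
Crossovers in the k–t interval produce the single-crossover classes + + t and k vi + (109 + 102 = 211) plus the double crossovers (16).
RF(k–t) = (211 + 16) / 1000 = 227/1000 = 0.2270 → 22.7 centimorgans.

22.7 centimorgans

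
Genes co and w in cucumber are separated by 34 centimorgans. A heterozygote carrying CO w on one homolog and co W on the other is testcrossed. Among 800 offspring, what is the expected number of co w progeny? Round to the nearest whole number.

A map distance of 34 centimorgans corresponds to a recombination frequency of 0.340.
The F1 is CO w / co W, so co w is a recombinant gamete class with expected frequency r/2 = 0.340/2 = 0.1700.
Expected number = 0.1700 × 800 = 136.00 ≈ 136.

136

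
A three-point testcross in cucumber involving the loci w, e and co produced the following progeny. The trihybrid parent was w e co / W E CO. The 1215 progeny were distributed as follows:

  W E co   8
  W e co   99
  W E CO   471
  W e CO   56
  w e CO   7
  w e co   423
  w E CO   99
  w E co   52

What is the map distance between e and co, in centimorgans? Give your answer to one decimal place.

The two rarest classes, w e CO and W E co, are the double crossovers. Comparing them with the parentals, only the co allele has switched, so co is the middle locus and the order is e – co – w.
Crossovers in the e–co interval produce the single-crossover classes w E co and W e CO (52 + 56 = 108) plus the double crossovers (15).
RF(e–co) = (108 + 15) / 1215 = 123/1215 = 0.1012 → 10.1 centimorgans.

10.1 centimorgans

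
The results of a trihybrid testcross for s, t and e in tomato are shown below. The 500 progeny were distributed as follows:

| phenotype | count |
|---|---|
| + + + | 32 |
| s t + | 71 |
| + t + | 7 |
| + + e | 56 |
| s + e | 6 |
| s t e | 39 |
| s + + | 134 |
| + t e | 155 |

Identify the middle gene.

The two most frequent reciprocal classes, s + + and + t e, are the parental types, so the F1 was s + + / + t e.
The two rarest classes, s + e and + t +, are the double crossovers. Comparing them with the parentals, only the e allele has switched, so e is the middle locus and the order is s – e – t.

e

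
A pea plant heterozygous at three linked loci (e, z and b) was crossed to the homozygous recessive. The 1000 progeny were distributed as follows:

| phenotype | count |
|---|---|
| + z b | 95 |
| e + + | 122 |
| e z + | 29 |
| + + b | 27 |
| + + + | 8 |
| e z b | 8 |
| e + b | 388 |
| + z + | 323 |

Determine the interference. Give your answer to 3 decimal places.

The two most frequent reciprocal classes, + z + and e + b, are the parental types, so the F1 was + z + / e + b.
The two rarest classes, + + + and e z b, are the double crossovers. Comparing them with the parentals, only the z allele has switched, so z is the middle locus and the order is e – z – b.
e–z: (56 + 16)/1000 = 0.0720; z–b: (217 + 16)/1000 = 0.2330.
Expected DCO frequency = 0.0720 × 0.2330 ≈ 0.01678; observed = 16/1000 ≈ 0.01600.
Coefficient of coincidence = 0.01600/0.01678 ≈ 0.954; interference = 1 − 0.954 = 0.046.

0.046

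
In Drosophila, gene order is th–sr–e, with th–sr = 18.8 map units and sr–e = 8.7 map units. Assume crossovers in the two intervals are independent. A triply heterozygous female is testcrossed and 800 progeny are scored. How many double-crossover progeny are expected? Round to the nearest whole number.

Map distances give recombination frequencies of 0.188 and 0.087 for the two intervals.
With no interference, expected double-crossover frequency = 0.188 × 0.087 = 0.01636.
Expected number = 0.01636 × 800 = 13.08 ≈ 13.

13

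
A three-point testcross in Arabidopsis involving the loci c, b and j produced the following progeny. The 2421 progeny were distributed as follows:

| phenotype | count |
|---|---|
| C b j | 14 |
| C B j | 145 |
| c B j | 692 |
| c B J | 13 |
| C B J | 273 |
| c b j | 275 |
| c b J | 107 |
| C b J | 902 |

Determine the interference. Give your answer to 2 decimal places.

The two most frequent reciprocal classes, c B j and C b J, are the parental types, so the F1 was c B j / C b J.
The two rarest classes, c B J and C b j, are the double crossovers. Comparing them with the parentals, only the j allele has switched, so j is the middle locus and the order is c – j – b.
c–j: (252 + 27)/2421 = 0.1152; j–b: (548 + 27)/2421 = 0.2375.
Expected DCO frequency = 0.1152 × 0.2375 ≈ 0.02736; observed = 27/2421 ≈ 0.01115.
Coefficient of coincidence = 0.01115/0.02736 ≈ 0.41; interference = 1 − 0.41 = 0.59.

0.59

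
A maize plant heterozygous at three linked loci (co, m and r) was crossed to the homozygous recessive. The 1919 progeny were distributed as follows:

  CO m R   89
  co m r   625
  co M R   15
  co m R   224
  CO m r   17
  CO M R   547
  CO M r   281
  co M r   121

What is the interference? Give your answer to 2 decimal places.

0.53

The two most frequent reciprocal classes, co m r and CO M R, are the parental types, so the F1 was co m r / CO M R.
The two rarest classes, CO m r and co M R, are the double crossovers. Comparing them with the parentals, only the co allele has switched, so co is the middle locus and the order is r – co – m.
r–co: (505 + 32)/1919 = 0.2798; co–m: (210 + 32)/1919 = 0.1261.
Expected DCO frequency = 0.2798 × 0.1261 ≈ 0.03528; observed = 32/1919 ≈ 0.01668.
Coefficient of coincidence = 0.01668/0.03528 ≈ 0.47; interference = 1 − 0.47 = 0.53.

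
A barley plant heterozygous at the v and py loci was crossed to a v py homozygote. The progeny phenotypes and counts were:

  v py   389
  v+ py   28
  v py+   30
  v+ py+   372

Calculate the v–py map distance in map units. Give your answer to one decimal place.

7.1 map units

The two most frequent classes, v+ py+ (372) and v py (389), are the parental types, so the F1 was v+ py+ / v py.
The recombinant classes are v+ py and v py+: 28 + 30 = 58.
Recombination frequency = 58/819 = 0.0708 ≈ 7.1%, i.e. 7.1 map units.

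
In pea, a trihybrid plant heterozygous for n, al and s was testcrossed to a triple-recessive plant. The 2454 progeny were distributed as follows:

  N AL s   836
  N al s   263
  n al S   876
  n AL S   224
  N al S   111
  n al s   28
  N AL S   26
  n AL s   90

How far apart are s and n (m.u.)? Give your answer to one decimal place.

The two most frequent reciprocal classes, n al S and N AL s, are the parental types, so the F1 was n al S / N AL s.
The two rarest classes, n al s and N AL S, are the double crossovers. Comparing them with the parentals, only the s allele has switched, so s is the middle locus and the order is al – s – n.
Crossovers in the s–n interval produce the single-crossover classes N al S and n AL s (111 + 90 = 201) plus the double crossovers (54).
RF(s–n) = (201 + 54) / 2454 = 255/2454 = 0.1039 → 10.4 m.u.

10.4 m.u.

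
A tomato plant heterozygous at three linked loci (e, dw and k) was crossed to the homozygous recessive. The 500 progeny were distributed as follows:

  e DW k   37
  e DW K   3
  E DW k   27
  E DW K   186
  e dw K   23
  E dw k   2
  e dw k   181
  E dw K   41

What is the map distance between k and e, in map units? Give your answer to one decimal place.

The two most frequent reciprocal classes, e dw k and E DW K, are the parental types, so the F1 was e dw k / E DW K.
The two rarest classes, E dw k and e DW K, are the double crossovers. Comparing them with the parentals, only the e allele has switched, so e is the middle locus and the order is k – e – dw.
Crossovers in the k–e interval produce the single-crossover classes e dw K and E DW k (23 + 27 = 50) plus the double crossovers (5).
RF(k–e) = (50 + 5) / 500 = 55/500 = 0.1100 → 11.0 map units.

11.0 map units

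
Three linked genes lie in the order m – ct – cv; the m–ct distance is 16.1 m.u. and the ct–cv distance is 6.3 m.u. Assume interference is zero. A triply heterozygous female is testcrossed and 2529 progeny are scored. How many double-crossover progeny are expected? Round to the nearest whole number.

Map distances give recombination frequencies of 0.161 and 0.063 for the two intervals.
With no interference, expected double-crossover frequency = 0.161 × 0.063 = 0.01014.
Expected number = 0.01014 × 2529 = 25.65 ≈ 26.

26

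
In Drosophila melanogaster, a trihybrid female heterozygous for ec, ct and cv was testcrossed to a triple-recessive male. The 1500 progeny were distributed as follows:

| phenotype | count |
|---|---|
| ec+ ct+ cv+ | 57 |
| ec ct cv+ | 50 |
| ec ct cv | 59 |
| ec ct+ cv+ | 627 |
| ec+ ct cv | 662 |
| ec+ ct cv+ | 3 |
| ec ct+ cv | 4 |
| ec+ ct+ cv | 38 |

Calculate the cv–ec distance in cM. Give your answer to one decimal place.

8.2 cM

The two most frequent reciprocal classes, ec ct+ cv+ and ec+ ct cv, are the parental types, so the F1 was ec ct+ cv+ / ec+ ct cv.
The two rarest classes, ec ct+ cv and ec+ ct cv+, are the double crossovers. Comparing them with the parentals, only the cv allele has switched, so cv is the middle locus and the order is ct – cv – ec.
Crossovers in the cv–ec interval produce the single-crossover classes ec+ ct+ cv+ and ec ct cv (57 + 59 = 116) plus the double crossovers (7).
RF(cv–ec) = (116 + 7) / 1500 = 123/1500 = 0.0820 → 8.2 cM.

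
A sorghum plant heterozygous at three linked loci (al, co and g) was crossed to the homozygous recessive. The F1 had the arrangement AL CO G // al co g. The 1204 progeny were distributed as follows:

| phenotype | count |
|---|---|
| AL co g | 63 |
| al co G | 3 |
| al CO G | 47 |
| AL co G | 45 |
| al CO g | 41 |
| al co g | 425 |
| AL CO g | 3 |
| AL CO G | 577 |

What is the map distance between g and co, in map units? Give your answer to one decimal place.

The two rarest classes, AL CO g and al co G, are the double crossovers. Comparing them with the parentals, only the g allele has switched, so g is the middle locus and the order is co – g – al.
Crossovers in the co–g interval produce the single-crossover classes AL co G and al CO g (45 + 41 = 86) plus the double crossovers (6).
RF(co–g) = (86 + 6) / 1204 = 92/1204 = 0.0764 → 7.6 map units.

7.6 map units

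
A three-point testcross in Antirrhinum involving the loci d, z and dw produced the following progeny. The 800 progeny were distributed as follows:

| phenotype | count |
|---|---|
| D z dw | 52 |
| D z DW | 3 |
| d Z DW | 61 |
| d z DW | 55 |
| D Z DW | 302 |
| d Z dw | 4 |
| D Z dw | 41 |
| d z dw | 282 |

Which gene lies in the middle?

The two most frequent reciprocal classes, d z dw and D Z DW, are the parental types, so the F1 was d z dw / D Z DW.
The two rarest classes, d Z dw and D z DW, are the double crossovers. Comparing them with the parentals, only the z allele has switched, so z is the middle locus and the order is d – z – dw.

z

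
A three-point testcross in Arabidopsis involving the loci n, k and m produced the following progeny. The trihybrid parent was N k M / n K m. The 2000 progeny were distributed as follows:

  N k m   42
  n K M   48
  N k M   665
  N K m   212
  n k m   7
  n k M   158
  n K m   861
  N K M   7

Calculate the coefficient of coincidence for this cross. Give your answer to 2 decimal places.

0.70

The two rarest classes, N K M and n k m, are the double crossovers. Comparing them with the parentals, only the k allele has switched, so k is the middle locus and the order is m – k – n.
m–k: (90 + 14)/2000 = 0.0520; k–n: (370 + 14)/2000 = 0.1920.
Expected DCO frequency = 0.0520 × 0.1920 ≈ 0.00998; observed = 14/2000 ≈ 0.00700.
Coefficient of coincidence = 0.00700/0.00998 ≈ 0.70.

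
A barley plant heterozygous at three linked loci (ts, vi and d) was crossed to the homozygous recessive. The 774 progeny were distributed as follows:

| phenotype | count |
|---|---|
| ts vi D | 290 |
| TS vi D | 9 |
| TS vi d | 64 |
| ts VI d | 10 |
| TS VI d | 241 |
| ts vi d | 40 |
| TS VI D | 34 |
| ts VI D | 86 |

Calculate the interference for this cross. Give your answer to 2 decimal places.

0.06

The two most frequent reciprocal classes, TS VI d and ts vi D, are the parental types, so the F1 was TS VI d / ts vi D.
The two rarest classes, ts VI d and TS vi D, are the double crossovers. Comparing them with the parentals, only the ts allele has switched, so ts is the middle locus and the order is d – ts – vi.
d–ts: (74 + 19)/774 = 0.1202; ts–vi: (150 + 19)/774 = 0.2183.
Expected DCO frequency = 0.1202 × 0.2183 ≈ 0.02624; observed = 19/774 ≈ 0.02455.
Coefficient of coincidence = 0.02455/0.02624 ≈ 0.94; interference = 1 − 0.94 = 0.06.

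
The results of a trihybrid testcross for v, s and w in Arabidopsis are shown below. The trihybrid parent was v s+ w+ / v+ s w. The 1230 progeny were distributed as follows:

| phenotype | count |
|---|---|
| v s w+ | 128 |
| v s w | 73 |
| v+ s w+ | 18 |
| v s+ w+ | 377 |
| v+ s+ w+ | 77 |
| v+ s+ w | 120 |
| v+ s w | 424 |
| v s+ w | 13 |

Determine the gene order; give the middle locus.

The two rarest classes, v s+ w and v+ s w+, are the double crossovers. Comparing them with the parentals, only the w allele has switched, so w is the middle locus and the order is v – w – s.

w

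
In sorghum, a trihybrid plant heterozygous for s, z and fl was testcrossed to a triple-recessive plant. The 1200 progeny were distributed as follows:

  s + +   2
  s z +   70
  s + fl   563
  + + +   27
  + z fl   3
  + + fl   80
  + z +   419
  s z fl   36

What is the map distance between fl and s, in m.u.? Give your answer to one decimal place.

12.9 m.u.

The two most frequent reciprocal classes, + z + and s + fl, are the parental types, so the F1 was + z + / s + fl.
The two rarest classes, + z fl and s + +, are the double crossovers. Comparing them with the parentals, only the fl allele has switched, so fl is the middle locus and the order is s – fl – z.
Crossovers in the s–fl interval produce the single-crossover classes s z + and + + fl (70 + 80 = 150) plus the double crossovers (5).
RF(s–fl) = (150 + 5) / 1200 = 155/1200 = 0.1292 → 12.9 m.u.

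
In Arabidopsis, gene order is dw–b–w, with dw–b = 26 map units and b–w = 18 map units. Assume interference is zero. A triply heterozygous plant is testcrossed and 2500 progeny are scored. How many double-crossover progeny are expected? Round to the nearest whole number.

Map distances give recombination frequencies of 0.260 and 0.180 for the two intervals.
With no interference, expected double-crossover frequency = 0.260 × 0.180 = 0.04680.
Expected number = 0.04680 × 2500 = 117.00 ≈ 117.

117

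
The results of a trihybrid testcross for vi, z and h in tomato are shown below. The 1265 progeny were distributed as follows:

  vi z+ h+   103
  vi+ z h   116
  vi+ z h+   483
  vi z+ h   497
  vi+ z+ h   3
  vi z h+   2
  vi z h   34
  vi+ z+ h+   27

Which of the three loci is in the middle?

vi

The two most frequent reciprocal classes, vi+ z h+ and vi z+ h, are the parental types, so the F1 was vi+ z h+ / vi z+ h.
The two rarest classes, vi z h+ and vi+ z+ h, are the double crossovers. Comparing them with the parentals, only the vi allele has switched, so vi is the middle locus and the order is h – vi – z.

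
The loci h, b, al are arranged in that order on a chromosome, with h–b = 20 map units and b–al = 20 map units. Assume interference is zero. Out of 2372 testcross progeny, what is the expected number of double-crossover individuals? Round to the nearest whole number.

95

Map distances give recombination frequencies of 0.200 and 0.200 for the two intervals.
With no interference, expected double-crossover frequency = 0.200 × 0.200 = 0.04000.
Expected number = 0.04000 × 2372 = 94.88 ≈ 95.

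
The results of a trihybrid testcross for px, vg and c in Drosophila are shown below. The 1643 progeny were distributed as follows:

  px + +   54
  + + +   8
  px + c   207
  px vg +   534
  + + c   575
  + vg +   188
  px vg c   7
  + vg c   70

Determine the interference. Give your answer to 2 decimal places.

0.57

The two most frequent reciprocal classes, + + c and px vg +, are the parental types, so the F1 was + + c / px vg +.
The two rarest classes, + + + and px vg c, are the double crossovers. Comparing them with the parentals, only the c allele has switched, so c is the middle locus and the order is px – c – vg.
px–c: (395 + 15)/1643 = 0.2495; c–vg: (124 + 15)/1643 = 0.0846.
Expected DCO frequency = 0.2495 × 0.0846 ≈ 0.02111; observed = 15/1643 ≈ 0.00913.
Coefficient of coincidence = 0.00913/0.02111 ≈ 0.43; interference = 1 − 0.43 = 0.57.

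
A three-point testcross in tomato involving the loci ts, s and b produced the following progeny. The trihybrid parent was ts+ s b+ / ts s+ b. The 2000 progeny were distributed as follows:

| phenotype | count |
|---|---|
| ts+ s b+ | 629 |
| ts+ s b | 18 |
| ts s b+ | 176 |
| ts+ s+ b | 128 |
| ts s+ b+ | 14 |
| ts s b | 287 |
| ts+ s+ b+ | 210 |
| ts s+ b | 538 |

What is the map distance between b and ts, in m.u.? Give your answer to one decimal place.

The two rarest classes, ts+ s b and ts s+ b+, are the double crossovers. Comparing them with the parentals, only the b allele has switched, so b is the middle locus and the order is ts – b – s.
Crossovers in the ts–b interval produce the single-crossover classes ts s b+ and ts+ s+ b (176 + 128 = 304) plus the double crossovers (32).
RF(ts–b) = (304 + 32) / 2000 = 336/2000 = 0.1680 → 16.8 m.u.

16.8 m.u.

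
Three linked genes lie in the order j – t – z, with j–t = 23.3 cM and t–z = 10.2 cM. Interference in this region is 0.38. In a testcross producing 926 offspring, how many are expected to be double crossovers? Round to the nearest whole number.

Map distances give recombination frequencies of 0.233 and 0.102 for the two intervals.
With interference 0.38 (so coincidence = 0.62), expected double-crossover frequency = 0.233 × 0.102 × 0.62 = 0.01473.
Expected number = 0.01473 × 926 = 13.64 ≈ 14.

14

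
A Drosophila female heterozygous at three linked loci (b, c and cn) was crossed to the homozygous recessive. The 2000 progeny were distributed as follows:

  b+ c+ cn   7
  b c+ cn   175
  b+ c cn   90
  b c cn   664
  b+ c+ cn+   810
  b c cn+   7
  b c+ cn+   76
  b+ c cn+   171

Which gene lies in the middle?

cn

The two most frequent reciprocal classes, b+ c+ cn+ and b c cn, are the parental types, so the F1 was b+ c+ cn+ / b c cn.
The two rarest classes, b+ c+ cn and b c cn+, are the double crossovers. Comparing them with the parentals, only the cn allele has switched, so cn is the middle locus and the order is b – cn – c.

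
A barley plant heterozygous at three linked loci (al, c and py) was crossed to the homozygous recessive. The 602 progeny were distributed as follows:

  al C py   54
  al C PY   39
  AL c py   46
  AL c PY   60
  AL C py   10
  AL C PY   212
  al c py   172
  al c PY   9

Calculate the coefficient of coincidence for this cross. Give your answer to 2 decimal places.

0.83

The two most frequent reciprocal classes, AL C PY and al c py, are the parental types, so the F1 was AL C PY / al c py.
The two rarest classes, AL C py and al c PY, are the double crossovers. Comparing them with the parentals, only the py allele has switched, so py is the middle locus and the order is al – py – c.
al–py: (85 + 19)/602 = 0.1728; py–c: (114 + 19)/602 = 0.2209.
Expected DCO frequency = 0.1728 × 0.2209 ≈ 0.03817; observed = 19/602 ≈ 0.03156.
Coefficient of coincidence = 0.03156/0.03817 ≈ 0.83.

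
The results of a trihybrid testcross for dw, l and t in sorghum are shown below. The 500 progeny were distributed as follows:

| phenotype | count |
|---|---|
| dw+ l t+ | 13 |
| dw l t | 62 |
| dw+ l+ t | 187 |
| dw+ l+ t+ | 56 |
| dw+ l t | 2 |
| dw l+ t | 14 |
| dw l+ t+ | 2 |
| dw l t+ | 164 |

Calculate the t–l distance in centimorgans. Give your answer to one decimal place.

24.4 centimorgans

The two most frequent reciprocal classes, dw l t+ and dw+ l+ t, are the parental types, so the F1 was dw l t+ / dw+ l+ t.
The two rarest classes, dw l+ t+ and dw+ l t, are the double crossovers. Comparing them with the parentals, only the l allele has switched, so l is the middle locus and the order is t – l – dw.
Crossovers in the t–l interval produce the single-crossover classes dw l t and dw+ l+ t+ (62 + 56 = 118) plus the double crossovers (4).
RF(t–l) = (118 + 4) / 500 = 122/500 = 0.2440 → 24.4 centimorgans.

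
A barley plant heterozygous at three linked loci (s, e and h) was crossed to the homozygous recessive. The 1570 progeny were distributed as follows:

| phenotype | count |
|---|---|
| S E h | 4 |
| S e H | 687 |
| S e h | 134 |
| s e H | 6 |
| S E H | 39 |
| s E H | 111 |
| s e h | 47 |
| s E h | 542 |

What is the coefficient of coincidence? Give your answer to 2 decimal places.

The two most frequent reciprocal classes, S e H and s E h, are the parental types, so the F1 was S e H / s E h.
The two rarest classes, s e H and S E h, are the double crossovers. Comparing them with the parentals, only the s allele has switched, so s is the middle locus and the order is e – s – h.
e–s: (86 + 10)/1570 = 0.0611; s–h: (245 + 10)/1570 = 0.1624.
Expected DCO frequency = 0.0611 × 0.1624 ≈ 0.00992; observed = 10/1570 ≈ 0.00637.
Coefficient of coincidence = 0.00637/0.00992 ≈ 0.64.

0.64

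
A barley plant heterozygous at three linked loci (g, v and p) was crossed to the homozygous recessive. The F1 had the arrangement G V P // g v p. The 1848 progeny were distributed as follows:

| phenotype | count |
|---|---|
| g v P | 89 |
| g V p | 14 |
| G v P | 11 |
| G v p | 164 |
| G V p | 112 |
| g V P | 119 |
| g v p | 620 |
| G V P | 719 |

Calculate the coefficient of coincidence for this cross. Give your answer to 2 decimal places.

The two rarest classes, G v P and g V p, are the double crossovers. Comparing them with the parentals, only the v allele has switched, so v is the middle locus and the order is g – v – p.
g–v: (283 + 25)/1848 = 0.1667; v–p: (201 + 25)/1848 = 0.1223.
Expected DCO frequency = 0.1667 × 0.1223 ≈ 0.02039; observed = 25/1848 ≈ 0.01353.
Coefficient of coincidence = 0.01353/0.02039 ≈ 0.66.

0.66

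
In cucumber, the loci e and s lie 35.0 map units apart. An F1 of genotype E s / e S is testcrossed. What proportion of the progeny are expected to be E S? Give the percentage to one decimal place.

17.5%

A map distance of 35.0 map units corresponds to a recombination frequency of 0.350.
The F1 is E s / e S, so E S is a recombinant gamete class with expected frequency r/2 = 0.350/2 = 0.1750.
That is 0.1750 = 17.5% of the progeny.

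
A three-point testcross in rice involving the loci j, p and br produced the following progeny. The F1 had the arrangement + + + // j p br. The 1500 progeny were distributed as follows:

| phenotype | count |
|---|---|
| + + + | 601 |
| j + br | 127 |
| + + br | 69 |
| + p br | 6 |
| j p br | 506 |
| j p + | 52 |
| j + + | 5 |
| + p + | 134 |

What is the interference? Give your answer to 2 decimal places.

The two rarest classes, j + + and + p br, are the double crossovers. Comparing them with the parentals, only the j allele has switched, so j is the middle locus and the order is br – j – p.
br–j: (121 + 11)/1500 = 0.0880; j–p: (261 + 11)/1500 = 0.1813.
Expected DCO frequency = 0.0880 × 0.1813 ≈ 0.01595; observed = 11/1500 ≈ 0.00733.
Coefficient of coincidence = 0.00733/0.01595 ≈ 0.46; interference = 1 − 0.46 = 0.54.

0.54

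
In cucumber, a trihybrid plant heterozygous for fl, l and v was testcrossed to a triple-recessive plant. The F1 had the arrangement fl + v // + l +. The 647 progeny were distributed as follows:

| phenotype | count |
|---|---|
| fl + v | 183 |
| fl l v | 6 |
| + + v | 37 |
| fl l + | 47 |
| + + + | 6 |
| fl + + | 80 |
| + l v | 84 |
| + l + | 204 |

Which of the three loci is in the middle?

l

The two rarest classes, fl l v and + + +, are the double crossovers. Comparing them with the parentals, only the l allele has switched, so l is the middle locus and the order is v – l – fl.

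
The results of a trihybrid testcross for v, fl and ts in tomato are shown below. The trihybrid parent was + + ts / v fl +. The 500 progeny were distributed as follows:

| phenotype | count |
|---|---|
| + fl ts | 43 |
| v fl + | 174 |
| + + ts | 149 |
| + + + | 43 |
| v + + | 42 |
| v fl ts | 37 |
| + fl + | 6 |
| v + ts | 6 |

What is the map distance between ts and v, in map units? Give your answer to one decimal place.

18.4 map units

The two rarest classes, v + ts and + fl +, are the double crossovers. Comparing them with the parentals, only the v allele has switched, so v is the middle locus and the order is ts – v – fl.
Crossovers in the ts–v interval produce the single-crossover classes + + + and v fl ts (43 + 37 = 80) plus the double crossovers (12).
RF(ts–v) = (80 + 12) / 500 = 92/500 = 0.1840 → 18.4 map units.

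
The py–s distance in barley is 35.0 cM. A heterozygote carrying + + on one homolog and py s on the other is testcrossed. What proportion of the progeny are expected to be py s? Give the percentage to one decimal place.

A map distance of 35.0 cM corresponds to a recombination frequency of 0.350.
The F1 is + + / py s, so py s is a parental gamete class with expected frequency (1 − r)/2 = 0.650/2 = 0.3250.
That is 0.3250 = 32.5% of the progeny.

32.5%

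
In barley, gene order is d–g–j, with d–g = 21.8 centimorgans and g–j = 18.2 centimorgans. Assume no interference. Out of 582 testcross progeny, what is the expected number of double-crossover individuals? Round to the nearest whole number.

23

Map distances give recombination frequencies of 0.218 and 0.182 for the two intervals.
With no interference, expected double-crossover frequency = 0.218 × 0.182 = 0.03968.
Expected number = 0.03968 × 582 = 23.09 ≈ 23.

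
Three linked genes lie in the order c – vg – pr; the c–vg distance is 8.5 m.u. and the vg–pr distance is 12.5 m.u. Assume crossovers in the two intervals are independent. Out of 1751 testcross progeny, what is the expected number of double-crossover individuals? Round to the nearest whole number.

19

Map distances give recombination frequencies of 0.085 and 0.125 for the two intervals.
With no interference, expected double-crossover frequency = 0.085 × 0.125 = 0.01063.
Expected number = 0.01063 × 1751 = 18.60 ≈ 19.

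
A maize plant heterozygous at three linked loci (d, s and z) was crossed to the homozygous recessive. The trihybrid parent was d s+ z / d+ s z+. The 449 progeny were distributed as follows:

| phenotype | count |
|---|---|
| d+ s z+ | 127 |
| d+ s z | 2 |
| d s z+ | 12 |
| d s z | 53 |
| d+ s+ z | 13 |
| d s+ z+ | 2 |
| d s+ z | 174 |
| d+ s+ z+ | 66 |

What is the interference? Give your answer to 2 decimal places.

0.50

The two rarest classes, d s+ z+ and d+ s z, are the double crossovers. Comparing them with the parentals, only the z allele has switched, so z is the middle locus and the order is s – z – d.
s–z: (119 + 4)/449 = 0.2739; z–d: (25 + 4)/449 = 0.0646.
Expected DCO frequency = 0.2739 × 0.0646 ≈ 0.01769; observed = 4/449 ≈ 0.00891.
Coefficient of coincidence = 0.00891/0.01769 ≈ 0.50; interference = 1 − 0.50 = 0.50.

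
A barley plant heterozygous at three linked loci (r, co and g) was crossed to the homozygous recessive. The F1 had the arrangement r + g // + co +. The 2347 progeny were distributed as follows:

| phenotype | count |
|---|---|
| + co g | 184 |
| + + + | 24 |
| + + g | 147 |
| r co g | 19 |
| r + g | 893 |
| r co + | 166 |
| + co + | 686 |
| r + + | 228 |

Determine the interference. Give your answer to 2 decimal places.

0.38

The two rarest classes, r co g and + + +, are the double crossovers. Comparing them with the parentals, only the co allele has switched, so co is the middle locus and the order is r – co – g.
r–co: (313 + 43)/2347 = 0.1517; co–g: (412 + 43)/2347 = 0.1939.
Expected DCO frequency = 0.1517 × 0.1939 ≈ 0.02941; observed = 43/2347 ≈ 0.01832.
Coefficient of coincidence = 0.01832/0.02941 ≈ 0.62; interference = 1 − 0.62 = 0.38.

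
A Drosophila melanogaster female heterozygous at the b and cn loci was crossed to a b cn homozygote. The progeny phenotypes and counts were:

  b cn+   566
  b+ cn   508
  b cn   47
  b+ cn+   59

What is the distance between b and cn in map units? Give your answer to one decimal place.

The two most frequent classes, b+ cn (508) and b cn+ (566), are the parental types, so the F1 was b+ cn / b cn+.
The recombinant classes are b+ cn+ and b cn: 59 + 47 = 106.
Recombination frequency = 106/1180 = 0.0898 ≈ 9.0%, i.e. 9.0 map units.

9.0 map units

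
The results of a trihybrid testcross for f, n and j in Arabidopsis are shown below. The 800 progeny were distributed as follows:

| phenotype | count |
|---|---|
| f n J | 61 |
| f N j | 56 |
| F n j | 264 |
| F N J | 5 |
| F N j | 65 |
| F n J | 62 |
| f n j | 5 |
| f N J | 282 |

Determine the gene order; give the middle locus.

The two most frequent reciprocal classes, F n j and f N J, are the parental types, so the F1 was F n j / f N J.
The two rarest classes, f n j and F N J, are the double crossovers. Comparing them with the parentals, only the f allele has switched, so f is the middle locus and the order is j – f – n.

f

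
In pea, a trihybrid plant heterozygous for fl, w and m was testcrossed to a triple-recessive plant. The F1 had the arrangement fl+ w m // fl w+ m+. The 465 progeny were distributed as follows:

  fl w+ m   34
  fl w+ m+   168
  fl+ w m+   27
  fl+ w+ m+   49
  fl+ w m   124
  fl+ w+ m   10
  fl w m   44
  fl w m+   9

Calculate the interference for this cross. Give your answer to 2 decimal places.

0.01

The two rarest classes, fl+ w+ m and fl w m+, are the double crossovers. Comparing them with the parentals, only the w allele has switched, so w is the middle locus and the order is m – w – fl.
m–w: (61 + 19)/465 = 0.1720; w–fl: (93 + 19)/465 = 0.2409.
Expected DCO frequency = 0.1720 × 0.2409 ≈ 0.04143; observed = 19/465 ≈ 0.04086.
Coefficient of coincidence = 0.04086/0.04143 ≈ 0.99; interference = 1 − 0.99 = 0.01.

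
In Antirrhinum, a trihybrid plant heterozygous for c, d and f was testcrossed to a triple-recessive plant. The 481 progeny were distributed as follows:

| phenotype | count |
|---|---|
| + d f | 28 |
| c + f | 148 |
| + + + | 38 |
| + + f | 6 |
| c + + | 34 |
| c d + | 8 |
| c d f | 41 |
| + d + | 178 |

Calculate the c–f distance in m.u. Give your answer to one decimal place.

The two most frequent reciprocal classes, c + f and + d +, are the parental types, so the F1 was c + f / + d +.
The two rarest classes, + + f and c d +, are the double crossovers. Comparing them with the parentals, only the c allele has switched, so c is the middle locus and the order is d – c – f.
Crossovers in the c–f interval produce the single-crossover classes c + + and + d f (34 + 28 = 62) plus the double crossovers (14).
RF(c–f) = (62 + 14) / 481 = 76/481 = 0.1580 → 15.8 m.u.

15.8 m.u.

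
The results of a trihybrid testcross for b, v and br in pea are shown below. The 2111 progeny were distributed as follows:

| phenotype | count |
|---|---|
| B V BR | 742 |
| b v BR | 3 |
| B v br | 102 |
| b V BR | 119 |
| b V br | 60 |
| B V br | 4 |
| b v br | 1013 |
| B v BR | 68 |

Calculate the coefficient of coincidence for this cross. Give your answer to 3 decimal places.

0.480

The two most frequent reciprocal classes, b v br and B V BR, are the parental types, so the F1 was b v br / B V BR.
The two rarest classes, b v BR and B V br, are the double crossovers. Comparing them with the parentals, only the br allele has switched, so br is the middle locus and the order is b – br – v.
b–br: (221 + 7)/2111 = 0.1080; br–v: (128 + 7)/2111 = 0.0640.
Expected DCO frequency = 0.1080 × 0.0640 ≈ 0.00691; observed = 7/2111 ≈ 0.00332.
Coefficient of coincidence = 0.00332/0.00691 ≈ 0.480.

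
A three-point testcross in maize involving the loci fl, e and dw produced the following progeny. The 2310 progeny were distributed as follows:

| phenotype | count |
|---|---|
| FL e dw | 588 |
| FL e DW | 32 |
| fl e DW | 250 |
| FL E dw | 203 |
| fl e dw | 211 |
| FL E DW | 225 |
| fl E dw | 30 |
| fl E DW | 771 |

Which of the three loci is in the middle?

dw

The two most frequent reciprocal classes, fl E DW and FL e dw, are the parental types, so the F1 was fl E DW / FL e dw.
The two rarest classes, fl E dw and FL e DW, are the double crossovers. Comparing them with the parentals, only the dw allele has switched, so dw is the middle locus and the order is fl – dw – e.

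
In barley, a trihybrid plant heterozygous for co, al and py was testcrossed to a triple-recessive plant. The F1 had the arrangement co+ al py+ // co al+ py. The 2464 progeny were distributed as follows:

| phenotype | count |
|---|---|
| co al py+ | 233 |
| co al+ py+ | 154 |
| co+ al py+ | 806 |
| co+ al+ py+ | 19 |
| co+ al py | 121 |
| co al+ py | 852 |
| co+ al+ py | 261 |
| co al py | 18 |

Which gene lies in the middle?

al

The two rarest classes, co+ al+ py+ and co al py, are the double crossovers. Comparing them with the parentals, only the al allele has switched, so al is the middle locus and the order is co – al – py.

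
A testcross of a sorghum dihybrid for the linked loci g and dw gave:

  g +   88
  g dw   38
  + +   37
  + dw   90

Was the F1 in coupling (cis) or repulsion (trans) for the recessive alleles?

The two most frequent classes are + dw (90) and g + (88); these are the parental (non-recombinant) types.
So the F1 carried + dw on one chromosome and g + on the other — the recessive alleles are on opposite chromosomes (trans / repulsion).

trans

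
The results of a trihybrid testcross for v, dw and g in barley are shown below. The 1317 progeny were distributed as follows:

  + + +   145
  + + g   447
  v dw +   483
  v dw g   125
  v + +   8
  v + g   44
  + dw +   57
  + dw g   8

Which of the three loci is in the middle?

dw

The two most frequent reciprocal classes, + + g and v dw +, are the parental types, so the F1 was + + g / v dw +.
The two rarest classes, + dw g and v + +, are the double crossovers. Comparing them with the parentals, only the dw allele has switched, so dw is the middle locus and the order is g – dw – v.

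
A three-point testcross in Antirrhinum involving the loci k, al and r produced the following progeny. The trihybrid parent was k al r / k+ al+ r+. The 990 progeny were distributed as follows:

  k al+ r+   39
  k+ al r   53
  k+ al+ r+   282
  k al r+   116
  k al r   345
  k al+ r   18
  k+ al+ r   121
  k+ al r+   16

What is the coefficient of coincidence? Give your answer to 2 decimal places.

The two rarest classes, k al+ r and k+ al r+, are the double crossovers. Comparing them with the parentals, only the al allele has switched, so al is the middle locus and the order is k – al – r.
k–al: (92 + 34)/990 = 0.1273; al–r: (237 + 34)/990 = 0.2737.
Expected DCO frequency = 0.1273 × 0.2737 ≈ 0.03484; observed = 34/990 ≈ 0.03434.
Coefficient of coincidence = 0.03434/0.03484 ≈ 0.99.

0.99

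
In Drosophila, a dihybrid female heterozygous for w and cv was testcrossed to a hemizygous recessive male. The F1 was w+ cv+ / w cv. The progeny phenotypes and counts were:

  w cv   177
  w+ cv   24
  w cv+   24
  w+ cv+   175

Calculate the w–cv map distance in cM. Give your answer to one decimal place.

The recombinant classes are w+ cv and w cv+: 24 + 24 = 48.
Recombination frequency = 48/400 = 0.1200 ≈ 12.0%, i.e. 12.0 cM.

12.0 cM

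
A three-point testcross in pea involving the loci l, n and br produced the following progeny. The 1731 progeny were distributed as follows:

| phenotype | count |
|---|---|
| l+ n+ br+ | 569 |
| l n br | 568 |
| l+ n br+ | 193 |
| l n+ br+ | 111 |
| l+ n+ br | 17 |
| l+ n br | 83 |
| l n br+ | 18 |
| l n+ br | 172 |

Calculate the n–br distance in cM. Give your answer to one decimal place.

23.1 cM

The two most frequent reciprocal classes, l+ n+ br+ and l n br, are the parental types, so the F1 was l+ n+ br+ / l n br.
The two rarest classes, l+ n+ br and l n br+, are the double crossovers. Comparing them with the parentals, only the br allele has switched, so br is the middle locus and the order is n – br – l.
Crossovers in the n–br interval produce the single-crossover classes l+ n br+ and l n+ br (193 + 172 = 365) plus the double crossovers (35).
RF(n–br) = (365 + 35) / 1731 = 400/1731 = 0.2311 → 23.1 cM.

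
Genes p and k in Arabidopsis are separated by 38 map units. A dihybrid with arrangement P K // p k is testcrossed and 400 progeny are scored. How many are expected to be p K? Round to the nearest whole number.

76

A map distance of 38 map units corresponds to a recombination frequency of 0.380.
The F1 is P K / p k, so p K is a recombinant gamete class with expected frequency r/2 = 0.380/2 = 0.1900.
Expected number = 0.1900 × 400 = 76.00 ≈ 76.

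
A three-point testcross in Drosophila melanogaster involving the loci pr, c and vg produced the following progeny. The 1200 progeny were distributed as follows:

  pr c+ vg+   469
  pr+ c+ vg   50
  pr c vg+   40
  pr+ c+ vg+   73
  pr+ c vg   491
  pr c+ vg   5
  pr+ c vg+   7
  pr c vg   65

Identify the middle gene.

vg

The two most frequent reciprocal classes, pr c+ vg+ and pr+ c vg, are the parental types, so the F1 was pr c+ vg+ / pr+ c vg.
The two rarest classes, pr c+ vg and pr+ c vg+, are the double crossovers. Comparing them with the parentals, only the vg allele has switched, so vg is the middle locus and the order is pr – vg – c.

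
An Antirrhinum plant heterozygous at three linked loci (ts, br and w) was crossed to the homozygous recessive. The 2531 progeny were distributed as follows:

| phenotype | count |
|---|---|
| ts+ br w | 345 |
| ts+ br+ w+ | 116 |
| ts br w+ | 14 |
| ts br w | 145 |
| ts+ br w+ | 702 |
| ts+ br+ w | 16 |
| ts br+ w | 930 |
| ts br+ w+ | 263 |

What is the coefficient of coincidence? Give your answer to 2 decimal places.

0.41

The two most frequent reciprocal classes, ts br+ w and ts+ br w+, are the parental types, so the F1 was ts br+ w / ts+ br w+.
The two rarest classes, ts+ br+ w and ts br w+, are the double crossovers. Comparing them with the parentals, only the ts allele has switched, so ts is the middle locus and the order is br – ts – w.
br–ts: (261 + 30)/2531 = 0.1150; ts–w: (608 + 30)/2531 = 0.2521.
Expected DCO frequency = 0.1150 × 0.2521 ≈ 0.02899; observed = 30/2531 ≈ 0.01185.
Coefficient of coincidence = 0.01185/0.02899 ≈ 0.41.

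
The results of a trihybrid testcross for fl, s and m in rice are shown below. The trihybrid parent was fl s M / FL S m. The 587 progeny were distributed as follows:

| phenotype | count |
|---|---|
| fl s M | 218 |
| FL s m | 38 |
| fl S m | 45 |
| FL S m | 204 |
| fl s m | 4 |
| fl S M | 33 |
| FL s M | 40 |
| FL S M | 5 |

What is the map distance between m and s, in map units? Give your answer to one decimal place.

The two rarest classes, fl s m and FL S M, are the double crossovers. Comparing them with the parentals, only the m allele has switched, so m is the middle locus and the order is fl – m – s.
Crossovers in the m–s interval produce the single-crossover classes fl S M and FL s m (33 + 38 = 71) plus the double crossovers (9).
RF(m–s) = (71 + 9) / 587 = 80/587 = 0.1363 → 13.6 map units.

13.6 map units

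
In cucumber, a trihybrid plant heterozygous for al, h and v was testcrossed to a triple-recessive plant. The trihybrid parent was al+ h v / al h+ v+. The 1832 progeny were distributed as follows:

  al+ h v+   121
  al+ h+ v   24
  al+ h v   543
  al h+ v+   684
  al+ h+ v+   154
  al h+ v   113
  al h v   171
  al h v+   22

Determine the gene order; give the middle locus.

h

The two rarest classes, al+ h+ v and al h v+, are the double crossovers. Comparing them with the parentals, only the h allele has switched, so h is the middle locus and the order is al – h – v.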